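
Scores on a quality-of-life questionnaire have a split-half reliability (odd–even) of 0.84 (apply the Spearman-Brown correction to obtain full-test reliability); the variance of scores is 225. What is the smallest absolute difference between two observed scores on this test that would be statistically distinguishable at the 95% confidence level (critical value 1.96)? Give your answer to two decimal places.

SD = √225 = 15.000
Spearman-Brown: r = 2(0.84) / (1 + 0.84) = 1.680 / 1.840 ≈ 0.913
SEM = 15.000×√(1 − 0.913) ≈ 4.423
SE_diff = √2 × SEM ≈ 6.255
Minimum reliable difference = 1.96 × SE_diff ≈ 1.96 × 6.255 ≈ 12.261

12.26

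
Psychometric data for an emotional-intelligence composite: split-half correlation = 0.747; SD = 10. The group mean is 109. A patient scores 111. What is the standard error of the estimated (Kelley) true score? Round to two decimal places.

3.52

Spearman-Brown: r = 2(0.747) / (1 + 0.747) = 1.4940 / 1.7470 ≈ 0.8552
SE_est = SD * √(r(1 − r)) = 10.0000 * √0.1238 ≈ 10.0000 * 0.3519 ≈ 3.5192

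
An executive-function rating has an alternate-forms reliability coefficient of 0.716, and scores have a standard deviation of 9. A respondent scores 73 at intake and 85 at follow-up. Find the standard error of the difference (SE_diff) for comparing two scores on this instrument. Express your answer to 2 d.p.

The standard error of measurement is 9.0000×√(1 − 0.7160) ≈ 9.0000×0.5329 ≈ 4.7962.
SE_diff = SEM × √2 ≈ 4.7962 × 1.4142 ≈ 6.7829

6.78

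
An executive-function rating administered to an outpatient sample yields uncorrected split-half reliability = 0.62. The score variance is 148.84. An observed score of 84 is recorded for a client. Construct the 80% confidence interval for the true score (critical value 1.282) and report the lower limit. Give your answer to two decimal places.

76.43

σ = 148.84^(1/2) = 12.200
r_full = 2·0.62 / (1 + 0.62) ≈ 0.765
SEM = 12.200 * √(1 − 0.765) = 12.200 * √0.235 ≈ 12.200 * 0.484 ≈ 5.909
Half-width = 1.282*5.909 ≈ 7.575
Lower bound: 84 − 7.575 = 76.425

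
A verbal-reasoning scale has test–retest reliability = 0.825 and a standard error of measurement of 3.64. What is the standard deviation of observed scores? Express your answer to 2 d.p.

8.70

σ = SEM·(1 − r)^(−1/2) ≈ 3.64·2.3905 ≈ 8.7013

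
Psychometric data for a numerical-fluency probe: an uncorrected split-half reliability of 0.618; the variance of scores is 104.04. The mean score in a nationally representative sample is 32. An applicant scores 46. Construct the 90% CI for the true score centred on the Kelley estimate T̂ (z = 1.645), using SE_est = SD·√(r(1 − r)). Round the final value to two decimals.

[35.57, 49.82]

σ = 104.04^(1/2) = 10.2000
r_full = 2·0.618 / (1 + 0.618) ≃ 0.7639
Estimated true score = 0.7639·46 + (1 − 0.7639)·32 ≃ 42.6947
SE_est = SD · √(r(1 − r)) = 10.2000 · √0.1804 ≃ 10.2000 · 0.4247 ≃ 4.3317
90% CI: 42.6947 ± 7.1257 ≃ (35.5690, 49.8204)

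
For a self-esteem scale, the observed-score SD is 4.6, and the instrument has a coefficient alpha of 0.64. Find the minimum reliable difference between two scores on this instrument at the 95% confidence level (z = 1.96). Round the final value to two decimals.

The standard error of measurement is 4.60000*√(1 − 0.64000) ≃ 4.60000*0.60000 ≃ 2.76000.
SE_diff = SEM * √2 ≃ 2.76000 * 1.41421 ≃ 3.90323
Smallest detectable difference = 1.96*3.90323 ≃ 7.65033

7.65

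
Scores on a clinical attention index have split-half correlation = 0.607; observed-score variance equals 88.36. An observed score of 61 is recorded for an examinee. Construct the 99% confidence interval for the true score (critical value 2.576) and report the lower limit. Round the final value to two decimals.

49.03

SD = √88.36 ≃ 9.4000
Full-length reliability (Spearman-Brown) = 2(0.607)/(1+0.607) ≃ 0.7554
SEM = 9.4000*√(1 − 0.7554) ≃ 4.6485
Half-width = 2.576*4.6485 ≃ 11.9746
Lower bound: 61 − 11.9746 = 49.0254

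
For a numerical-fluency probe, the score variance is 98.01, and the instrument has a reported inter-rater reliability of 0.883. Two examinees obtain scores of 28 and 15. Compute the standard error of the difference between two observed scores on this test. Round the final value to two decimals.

SD = √98.01 ≃ 9.90000
SEM = 9.90000 × √(1 − 0.88300) = 9.90000 × √0.11700 ≃ 9.90000 × 0.34205 ≃ 3.38632
SE_diff = SEM × √2 ≃ 3.38632 × 1.41421 ≃ 4.78898

4.79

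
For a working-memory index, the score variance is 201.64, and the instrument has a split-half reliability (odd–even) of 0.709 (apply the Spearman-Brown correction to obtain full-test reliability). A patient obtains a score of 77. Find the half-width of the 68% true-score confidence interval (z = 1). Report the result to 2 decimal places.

SD = √201.64 = 14.20000
Full-length reliability (Spearman-Brown) = 2(0.709)/(1+0.709) ≈ 0.82972
SEM = 14.20000×√(1 − 0.82972) ≈ 5.85954
1 × SEM ≈ 5.85954

5.86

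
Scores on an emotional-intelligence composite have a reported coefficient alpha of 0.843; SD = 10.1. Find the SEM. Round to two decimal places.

The standard error of measurement is 10.1000·√(1 − 0.8430) ≈ 10.1000·0.3962 ≈ 4.0019.

4.00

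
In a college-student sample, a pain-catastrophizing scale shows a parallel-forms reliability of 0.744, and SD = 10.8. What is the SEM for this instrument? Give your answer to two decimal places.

SEM = 10.800 * √(1 − 0.744) = 10.800 * √0.256 ≈ 10.800 * 0.506 ≈ 5.464

5.46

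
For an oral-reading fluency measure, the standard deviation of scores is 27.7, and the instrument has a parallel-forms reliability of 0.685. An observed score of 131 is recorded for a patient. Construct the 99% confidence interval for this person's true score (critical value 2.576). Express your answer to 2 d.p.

[90.95, 171.05]

SEM = 27.7000 * √(1 − 0.6850) = 27.7000 * √0.3150 ≃ 27.7000 * 0.5612 ≃ 15.5466
Margin = 2.576 * 15.5466 ≃ 40.0480
CI = 131 ± 40.0480 → [90.9520, 171.0480]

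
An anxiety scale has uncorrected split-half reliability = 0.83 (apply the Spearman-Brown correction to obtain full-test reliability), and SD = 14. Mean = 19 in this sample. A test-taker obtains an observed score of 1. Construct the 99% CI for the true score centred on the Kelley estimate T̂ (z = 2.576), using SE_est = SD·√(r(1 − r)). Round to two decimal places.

[-7.80, 13.14]

Spearman-Brown: r = 2(0.83) / (1 + 0.83) = 1.6600 / 1.8300 ≈ 0.9071
T̂ = r·X + (1 − r)·M = 0.9071·1 + 0.0929·19 ≈ 0.9071 + 1.7650 ≈ 2.6721
SE_est = 14.0000·√[r(1 − r)] ≈ 4.0640
CI = 2.6721 ± 2.576 · 4.0640 → [-7.7968, 13.1410]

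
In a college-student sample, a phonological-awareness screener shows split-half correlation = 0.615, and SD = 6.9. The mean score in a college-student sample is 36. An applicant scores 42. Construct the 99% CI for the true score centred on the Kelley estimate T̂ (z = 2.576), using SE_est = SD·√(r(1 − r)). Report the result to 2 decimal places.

[33.00, 48.14]

Spearman-Brown: r = 2(0.615) / (1 + 0.615) = 1.230 / 1.615 ≈ 0.762
Estimated true score = 0.762·42 + (1 − 0.762)·36 ≈ 40.570
SE_est = SD · √(r(1 − r)) = 6.900 · √0.182 ≈ 6.900 · 0.426 ≈ 2.940
99% CI: 40.570 ± 7.574 ≈ (32.996, 48.143)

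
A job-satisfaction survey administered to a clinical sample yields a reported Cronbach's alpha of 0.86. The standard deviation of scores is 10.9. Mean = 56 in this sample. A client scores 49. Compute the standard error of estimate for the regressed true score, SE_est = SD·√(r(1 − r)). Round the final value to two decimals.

SE_est = 10.900×√(0.860×0.140) ≈ 3.782

3.78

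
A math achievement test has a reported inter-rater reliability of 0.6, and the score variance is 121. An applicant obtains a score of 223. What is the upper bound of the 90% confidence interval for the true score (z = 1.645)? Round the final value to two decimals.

234.44

SD = √121 ≃ 11.00000
SEM = 11.00000 × √(1 − 0.60000) = 11.00000 × √0.40000 ≃ 11.00000 × 0.63246 ≃ 6.95701
Margin = 1.645 × 6.95701 ≃ 11.44428
Upper limit = 223 + 11.44428 ≃ 234.44428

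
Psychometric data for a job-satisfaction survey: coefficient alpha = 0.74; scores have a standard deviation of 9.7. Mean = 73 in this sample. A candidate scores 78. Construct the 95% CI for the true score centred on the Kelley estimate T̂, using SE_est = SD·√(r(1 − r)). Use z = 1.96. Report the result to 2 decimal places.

T̂ = 0.74000(78) + 0.26000(73) ≈ 76.70000
SE_est = 9.70000·√(0.74000·0.26000) ≈ 4.25475
95% CI: 76.70000 ± 8.33931 ≈ (68.36069, 85.03931)

[68.36, 85.04]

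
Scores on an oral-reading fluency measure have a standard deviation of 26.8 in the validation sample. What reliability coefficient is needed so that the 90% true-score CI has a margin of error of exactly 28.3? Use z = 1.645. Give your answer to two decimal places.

SEM needed = half-width / z = 28.3/1.645 ≈ 17.204
r = 1 − (SEM / SD)² = 1 − (17.204 / 26.8)² ≈ 1 − 0.412 ≈ 0.588

0.59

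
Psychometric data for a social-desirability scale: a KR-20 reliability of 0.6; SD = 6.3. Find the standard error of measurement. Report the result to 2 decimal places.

3.98

SEM = 6.300*√(1 − 0.600) ≈ 3.984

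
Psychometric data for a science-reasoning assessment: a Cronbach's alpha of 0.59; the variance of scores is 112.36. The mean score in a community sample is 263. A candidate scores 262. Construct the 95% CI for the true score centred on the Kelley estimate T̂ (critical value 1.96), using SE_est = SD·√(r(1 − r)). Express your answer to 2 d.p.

[252.19, 272.63]

σ = 112.36^(1/2) = 10.60000
T̂ = 0.59000(262) + 0.41000(263) ≈ 262.41000
SE_est = SD · √(r(1 − r)) = 10.60000 · √0.24190 ≈ 10.60000 · 0.49183 ≈ 5.21343
95% CI: 262.41000 ± 10.21833 ≈ (252.19167, 272.62833)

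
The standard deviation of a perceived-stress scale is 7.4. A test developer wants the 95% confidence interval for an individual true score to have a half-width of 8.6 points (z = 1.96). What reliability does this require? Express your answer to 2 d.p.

0.65

SEM needed = half-width / z = 8.6/1.96 ≈ 4.3878
r = 1 − (4.3878/7.4)² ≈ 1 − 0.3516 ≈ 0.6484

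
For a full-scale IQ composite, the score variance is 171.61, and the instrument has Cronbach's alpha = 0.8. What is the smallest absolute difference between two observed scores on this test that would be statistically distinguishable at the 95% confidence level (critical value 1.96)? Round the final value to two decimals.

SD = √171.61 ≈ 13.10000
The standard error of measurement is 13.10000·√(1 − 0.80000) ≈ 13.10000·0.44721 ≈ 5.85850.
Standard error of the difference = 5.85850·√2 ≈ 8.28517
Minimum reliable difference = 1.96 · SE_diff ≈ 1.96 · 8.28517 ≈ 16.23893

16.24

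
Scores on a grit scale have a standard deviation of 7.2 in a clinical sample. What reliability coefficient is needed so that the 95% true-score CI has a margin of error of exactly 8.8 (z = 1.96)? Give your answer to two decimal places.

0.61

SEM needed = half-width / z = 8.8/1.96 ≈ 4.490
r = 1 − (4.490/7.2)² ≈ 1 − 0.389 ≈ 0.611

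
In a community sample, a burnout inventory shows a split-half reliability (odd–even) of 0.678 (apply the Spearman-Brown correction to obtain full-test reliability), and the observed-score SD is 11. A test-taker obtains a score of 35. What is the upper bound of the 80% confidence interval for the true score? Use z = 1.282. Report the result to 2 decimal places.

Full-length reliability (Spearman-Brown) = 2(0.678)/(1+0.678) ≃ 0.808
SEM = 11.000 × √(1 − 0.808) = 11.000 × √0.192 ≃ 11.000 × 0.438 ≃ 4.819
1.282 × SEM ≃ 6.177
Upper bound: 35 + 6.177 = 41.177

41.18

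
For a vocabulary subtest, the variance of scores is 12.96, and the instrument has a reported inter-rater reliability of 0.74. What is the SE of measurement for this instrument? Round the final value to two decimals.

1.84

SD = √12.96 ≈ 3.60000
SEM = 3.60000 * √(1 − 0.74000) = 3.60000 * √0.26000 ≈ 3.60000 * 0.50990 ≈ 1.83565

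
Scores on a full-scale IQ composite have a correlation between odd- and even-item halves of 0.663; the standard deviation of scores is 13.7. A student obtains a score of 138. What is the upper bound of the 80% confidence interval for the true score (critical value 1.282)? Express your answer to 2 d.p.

r_full = 2·0.663 / (1 + 0.663) ≈ 0.797
SEM = 13.700×√(1 − 0.797) ≈ 6.167
1.282 × SEM ≈ 7.906
Upper limit = 138 + 7.906 ≈ 145.906

145.91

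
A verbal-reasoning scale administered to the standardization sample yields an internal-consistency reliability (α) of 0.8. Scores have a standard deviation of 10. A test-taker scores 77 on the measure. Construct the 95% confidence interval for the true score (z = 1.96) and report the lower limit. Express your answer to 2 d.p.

The standard error of measurement is 10.00000*√(1 − 0.80000) ≈ 10.00000*0.44721 ≈ 4.47214.
Half-width = 1.96*4.47214 ≈ 8.76539
Lower bound: 77 − 8.76539 = 68.23461

68.23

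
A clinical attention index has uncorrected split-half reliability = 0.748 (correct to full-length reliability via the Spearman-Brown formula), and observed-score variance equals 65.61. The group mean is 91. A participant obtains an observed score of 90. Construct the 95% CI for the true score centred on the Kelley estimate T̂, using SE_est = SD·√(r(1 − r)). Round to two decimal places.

SD = √65.61 = 8.10000
r_full = 2·0.748 / (1 + 0.748) ≃ 0.85584
T̂ = 0.85584(90) + 0.14416(91) ≃ 90.14416
SE_est = 8.10000·√[r(1 − r)] ≃ 2.84518
CI = 90.14416 ± 1.96 × 2.84518 → [84.56761, 95.72072]

[84.57, 95.72]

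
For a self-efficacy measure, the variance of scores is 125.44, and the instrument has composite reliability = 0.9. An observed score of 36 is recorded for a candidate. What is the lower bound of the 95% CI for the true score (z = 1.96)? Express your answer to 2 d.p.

SD = √125.44 = 11.2000
The standard error of measurement is 11.2000×√(1 − 0.9000) ≃ 11.2000×0.3162 ≃ 3.5418.
Margin = 1.96 × 3.5418 ≃ 6.9418
Lower limit = 36 − 6.9418 ≃ 29.0582

29.06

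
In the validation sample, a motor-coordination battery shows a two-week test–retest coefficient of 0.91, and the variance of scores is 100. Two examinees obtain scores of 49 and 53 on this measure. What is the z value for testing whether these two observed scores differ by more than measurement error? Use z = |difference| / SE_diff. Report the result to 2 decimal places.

SD = √100 = 10.0000
SEM = 10.0000 × √(1 − 0.9100) = 10.0000 × √0.0900 ≃ 10.0000 × 0.3000 ≃ 3.0000
Standard error of the difference = 3.0000·√2 ≃ 4.2426
z = 4 / 4.2426 ≃ 0.9428

0.94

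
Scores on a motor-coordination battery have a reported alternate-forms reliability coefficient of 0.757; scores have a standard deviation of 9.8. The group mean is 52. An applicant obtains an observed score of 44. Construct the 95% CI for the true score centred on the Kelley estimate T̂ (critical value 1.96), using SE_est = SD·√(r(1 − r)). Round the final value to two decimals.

Estimated true score = 0.7570·44 + (1 − 0.7570)·52 ≈ 45.9440
SE_est = 9.8000·√[r(1 − r)] ≈ 4.2032
CI = 45.9440 ± 1.96 · 4.2032 → [37.7058, 54.1822]

[37.71, 54.18]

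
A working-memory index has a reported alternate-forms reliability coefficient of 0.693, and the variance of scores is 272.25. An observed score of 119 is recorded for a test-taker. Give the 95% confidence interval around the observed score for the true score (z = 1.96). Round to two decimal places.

[101.08, 136.92]

SD = √272.25 ≈ 16.5000
SEM = 16.5000 × √(1 − 0.6930) = 16.5000 × √0.3070 ≈ 16.5000 × 0.5541 ≈ 9.1423
Half-width = 1.96×9.1423 ≈ 17.9188
Interval: (101.0812, 136.9188)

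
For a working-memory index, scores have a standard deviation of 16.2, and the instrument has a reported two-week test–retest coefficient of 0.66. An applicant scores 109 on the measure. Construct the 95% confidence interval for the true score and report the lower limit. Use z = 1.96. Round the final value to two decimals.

90.49

SEM = 16.200 * √(1 − 0.660) = 16.200 * √0.340 ≈ 16.200 * 0.583 ≈ 9.446
Half-width = 1.96*9.446 ≈ 18.514
Lower bound: 109 − 18.514 = 90.486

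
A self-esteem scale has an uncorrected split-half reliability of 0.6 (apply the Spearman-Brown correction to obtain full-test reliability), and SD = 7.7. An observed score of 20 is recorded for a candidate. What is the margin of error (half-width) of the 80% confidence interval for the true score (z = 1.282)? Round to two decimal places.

Full-length reliability (Spearman-Brown) = 2(0.6)/(1+0.6) ≈ 0.7500
SEM = 7.7000*√(1 − 0.7500) ≈ 3.8500
1.282 * SEM ≈ 4.9357

4.94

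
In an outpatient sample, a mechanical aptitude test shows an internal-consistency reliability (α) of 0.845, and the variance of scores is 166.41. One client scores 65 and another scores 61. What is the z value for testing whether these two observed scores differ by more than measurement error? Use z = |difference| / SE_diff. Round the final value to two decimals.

SD = √166.41 = 12.9000
SEM = 12.9000×√(1 − 0.8450) ≃ 5.0787
SE_diff = SEM × √2 ≃ 5.0787 × 1.4142 ≃ 7.1824
z = |65 − 61| / 7.1824 = 4 / 7.1824 ≃ 0.5569

0.56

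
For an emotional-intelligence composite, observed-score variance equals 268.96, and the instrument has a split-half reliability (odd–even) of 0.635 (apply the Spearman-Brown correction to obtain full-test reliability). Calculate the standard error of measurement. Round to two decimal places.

SD = √268.96 = 16.4000
r_full = 2·0.635 / (1 + 0.635) ≈ 0.7768
SEM = 16.4000·√(1 − 0.7768) ≈ 7.7487

7.75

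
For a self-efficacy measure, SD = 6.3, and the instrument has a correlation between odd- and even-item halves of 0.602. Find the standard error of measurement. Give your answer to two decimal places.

r_full = 2·0.602 / (1 + 0.602) ≃ 0.75156
SEM = 6.30000 · √(1 − 0.75156) = 6.30000 · √0.24844 ≃ 6.30000 · 0.49844 ≃ 3.14015

3.14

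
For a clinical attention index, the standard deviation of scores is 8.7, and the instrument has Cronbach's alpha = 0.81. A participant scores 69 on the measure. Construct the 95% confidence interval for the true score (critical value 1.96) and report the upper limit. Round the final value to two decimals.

76.43

The standard error of measurement is 8.7000×√(1 − 0.8100) ≃ 8.7000×0.4359 ≃ 3.7922.
1.96 × SEM ≃ 7.4328
Upper bound: 69 + 7.4328 = 76.4328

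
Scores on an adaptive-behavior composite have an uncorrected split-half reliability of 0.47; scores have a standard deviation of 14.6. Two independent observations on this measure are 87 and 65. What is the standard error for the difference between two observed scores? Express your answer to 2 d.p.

12.40

r_full = 2·0.47 / (1 + 0.47) ≃ 0.63946
The standard error of measurement is 14.60000*√(1 − 0.63946) ≃ 14.60000*0.60045 ≃ 8.76662.
SE_diff = SEM * √2 ≃ 8.76662 * 1.41421 ≃ 12.39787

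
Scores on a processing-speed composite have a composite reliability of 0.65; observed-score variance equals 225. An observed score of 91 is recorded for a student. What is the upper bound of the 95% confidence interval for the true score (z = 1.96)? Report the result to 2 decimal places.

108.39

SD = √225 = 15.000
SEM = 15.000 * √(1 − 0.650) = 15.000 * √0.350 ≈ 15.000 * 0.592 ≈ 8.874
Half-width = 1.96*8.874 ≈ 17.393
Upper limit = 91 + 17.393 ≈ 108.393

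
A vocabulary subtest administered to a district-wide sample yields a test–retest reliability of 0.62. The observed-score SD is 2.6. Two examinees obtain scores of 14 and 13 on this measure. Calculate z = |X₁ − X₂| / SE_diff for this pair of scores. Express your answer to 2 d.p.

0.44

SEM = 2.600 * √(1 − 0.620) = 2.600 * √0.380 ≈ 2.600 * 0.616 ≈ 1.603
SE_diff = √2 * SEM ≈ 2.267
z = |14 − 13| / 2.267 = 1 / 2.267 ≈ 0.441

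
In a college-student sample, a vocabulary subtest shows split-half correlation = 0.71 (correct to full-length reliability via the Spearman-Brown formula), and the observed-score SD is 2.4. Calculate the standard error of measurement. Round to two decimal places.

0.99

r_full = 2·0.71 / (1 + 0.71) ≈ 0.830
SEM = 2.400 * √(1 − 0.830) = 2.400 * √0.170 ≈ 2.400 * 0.412 ≈ 0.988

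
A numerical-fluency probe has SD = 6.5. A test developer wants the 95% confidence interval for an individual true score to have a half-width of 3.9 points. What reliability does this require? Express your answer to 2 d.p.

SEM needed = half-width / z = 3.9/1.96 ≈ 1.98980
r = 1 − (1.98980/6.5)² ≈ 1 − 0.09371 ≈ 0.90629

0.91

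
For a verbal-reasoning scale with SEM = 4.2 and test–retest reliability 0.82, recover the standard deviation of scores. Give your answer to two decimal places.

9.90

σ = SEM·(1 − r)^(−1/2) ≈ 4.2*2.357 ≈ 9.899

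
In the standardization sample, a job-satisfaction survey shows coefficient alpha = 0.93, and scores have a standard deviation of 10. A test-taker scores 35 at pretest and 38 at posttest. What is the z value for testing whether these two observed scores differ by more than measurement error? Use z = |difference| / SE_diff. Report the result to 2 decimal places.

0.80

SEM = 10.000 * √(1 − 0.930) = 10.000 * √0.070 ≈ 10.000 * 0.265 ≈ 2.646
SE_diff = SEM * √2 ≈ 2.646 * 1.414 ≈ 3.742
z = |35 − 38| / 3.742 = 3 / 3.742 ≈ 0.802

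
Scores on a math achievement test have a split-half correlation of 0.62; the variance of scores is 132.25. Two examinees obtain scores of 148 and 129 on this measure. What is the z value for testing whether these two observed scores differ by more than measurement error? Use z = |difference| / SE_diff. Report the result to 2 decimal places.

SD = √132.25 = 11.500
Spearman-Brown: r = 2(0.62) / (1 + 0.62) = 1.240 / 1.620 ≈ 0.765
SEM = 11.500 × √(1 − 0.765) = 11.500 × √0.235 ≈ 11.500 × 0.484 ≈ 5.570
Standard error of the difference = 5.570·√2 ≈ 7.877
z = |148 − 129| / 7.877 = 19 / 7.877 ≈ 2.412

2.41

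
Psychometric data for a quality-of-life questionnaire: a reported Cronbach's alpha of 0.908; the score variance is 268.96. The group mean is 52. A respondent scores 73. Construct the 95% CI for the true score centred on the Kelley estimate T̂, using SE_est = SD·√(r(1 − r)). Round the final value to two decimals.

SD = √268.96 ≃ 16.4000
Estimated true score = 0.9080*73 + (1 − 0.9080)*52 ≃ 71.0680
SE_est = SD * √(r(1 − r)) = 16.4000 * √0.0835 ≃ 16.4000 * 0.2890 ≃ 4.7400
CI = 71.0680 ± 1.96 * 4.7400 → [61.7775, 80.3585]

[61.78, 80.36]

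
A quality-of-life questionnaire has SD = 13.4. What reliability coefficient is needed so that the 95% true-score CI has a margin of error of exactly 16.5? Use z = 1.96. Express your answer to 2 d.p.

SEM needed = half-width / z = 16.5/1.96 ≈ 8.418
r = 1 − (SEM / SD)² = 1 − (8.418 / 13.4)² ≈ 1 − 0.395 ≈ 0.605

0.61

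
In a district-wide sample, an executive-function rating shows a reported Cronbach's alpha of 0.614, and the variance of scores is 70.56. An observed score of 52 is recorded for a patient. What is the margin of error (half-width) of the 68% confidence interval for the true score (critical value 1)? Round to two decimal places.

5.22

SD = √70.56 ≈ 8.4000
SEM = 8.4000 * √(1 − 0.6140) = 8.4000 * √0.3860 ≈ 8.4000 * 0.6213 ≈ 5.2188
Half-width = 1*5.2188 ≈ 5.2188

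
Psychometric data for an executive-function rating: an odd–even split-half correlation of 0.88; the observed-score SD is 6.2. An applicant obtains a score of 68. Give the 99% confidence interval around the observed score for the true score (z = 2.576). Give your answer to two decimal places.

r_full = 2·0.88 / (1 + 0.88) ≈ 0.93617
SEM = 6.20000*√(1 − 0.93617) ≈ 1.56640
Margin = 2.576 * 1.56640 ≈ 4.03505
99% CI: 68 ± 4.03505 = [63.96495, 72.03505]

[63.96, 72.04]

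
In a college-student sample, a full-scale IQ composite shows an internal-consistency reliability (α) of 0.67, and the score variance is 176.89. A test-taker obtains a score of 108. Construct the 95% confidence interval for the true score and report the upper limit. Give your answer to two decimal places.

122.97

SD = √176.89 ≈ 13.30000
SEM = 13.30000 × √(1 − 0.67000) = 13.30000 × √0.33000 ≈ 13.30000 × 0.57446 ≈ 7.64027
1.96 × SEM ≈ 14.97493
Upper limit = 108 + 14.97493 ≈ 122.97493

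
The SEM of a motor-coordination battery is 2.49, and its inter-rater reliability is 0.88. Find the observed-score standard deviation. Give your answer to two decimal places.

7.19

SD = SEM / √(1 − r) = 2.49 / √0.12000 ≈ 2.49 / 0.34641 ≈ 7.18801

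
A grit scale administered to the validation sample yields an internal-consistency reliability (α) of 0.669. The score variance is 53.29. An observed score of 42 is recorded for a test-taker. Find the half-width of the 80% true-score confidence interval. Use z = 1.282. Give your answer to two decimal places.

SD = √53.29 ≈ 7.30000
SEM = 7.30000 × √(1 − 0.66900) = 7.30000 × √0.33100 ≈ 7.30000 × 0.57533 ≈ 4.19988
Margin = 1.282 × 4.19988 ≈ 5.38425

5.38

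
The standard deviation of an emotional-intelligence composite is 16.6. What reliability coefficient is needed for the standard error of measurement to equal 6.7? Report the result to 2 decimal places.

Required reliability = 1 − (SEM/SD)² = 1 − 0.1629 ≈ 0.8371

0.84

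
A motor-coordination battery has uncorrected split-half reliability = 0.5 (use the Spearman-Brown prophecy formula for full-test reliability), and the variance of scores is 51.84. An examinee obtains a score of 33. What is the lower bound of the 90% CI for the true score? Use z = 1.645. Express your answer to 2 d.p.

σ = 51.84^(1/2) = 7.2000
r_full = 2·0.5 / (1 + 0.5) ≃ 0.6667
SEM = 7.2000×√(1 − 0.6667) ≃ 4.1569
Half-width = 1.645×4.1569 ≃ 6.8381
Lower limit = 33 − 6.8381 ≃ 26.1619

26.16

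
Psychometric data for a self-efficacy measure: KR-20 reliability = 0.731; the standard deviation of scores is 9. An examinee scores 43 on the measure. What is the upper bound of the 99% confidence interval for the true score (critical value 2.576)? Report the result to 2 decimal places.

55.02

SEM = 9.000 * √(1 − 0.731) = 9.000 * √0.269 ≈ 9.000 * 0.519 ≈ 4.668
Margin = 2.576 * 4.668 ≈ 12.024
Upper limit = 43 + 12.024 ≈ 55.024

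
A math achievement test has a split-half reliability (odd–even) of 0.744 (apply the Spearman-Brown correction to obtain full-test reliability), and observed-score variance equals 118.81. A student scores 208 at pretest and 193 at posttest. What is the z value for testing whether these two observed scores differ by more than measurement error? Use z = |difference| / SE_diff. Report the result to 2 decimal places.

σ = 118.81^(1/2) = 10.9000
Spearman-Brown: r = 2(0.744) / (1 + 0.744) = 1.4880 / 1.7440 ≈ 0.8532
SEM = 10.9000*√(1 − 0.8532) ≈ 4.1761
Standard error of the difference = 4.1761·√2 ≈ 5.9059
z = 15 / 5.9059 ≈ 2.5398

2.54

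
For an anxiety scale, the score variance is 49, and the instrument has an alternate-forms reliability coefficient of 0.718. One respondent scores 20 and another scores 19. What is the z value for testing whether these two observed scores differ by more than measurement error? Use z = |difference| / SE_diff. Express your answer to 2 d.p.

0.19

SD = √49 ≈ 7.000
SEM = 7.000 · √(1 − 0.718) = 7.000 · √0.282 ≈ 7.000 · 0.531 ≈ 3.717
SE_diff = √2 · SEM ≈ 5.257
z = |20 − 19| / 5.257 = 1 / 5.257 ≈ 0.190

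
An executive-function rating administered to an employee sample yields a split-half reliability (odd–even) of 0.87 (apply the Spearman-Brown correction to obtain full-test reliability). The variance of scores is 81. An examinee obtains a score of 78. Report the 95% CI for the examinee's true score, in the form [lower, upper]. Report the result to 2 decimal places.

[73.35, 82.65]

SD = √81 ≈ 9.0000
Full-length reliability (Spearman-Brown) = 2(0.87)/(1+0.87) ≈ 0.9305
SEM = 9.0000*√(1 − 0.9305) ≈ 2.3730
Margin = 1.96 * 2.3730 ≈ 4.6510
CI = 78 ± 4.6510 → [73.3490, 82.6510]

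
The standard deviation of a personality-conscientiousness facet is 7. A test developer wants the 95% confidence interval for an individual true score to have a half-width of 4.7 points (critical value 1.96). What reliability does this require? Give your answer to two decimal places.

0.88

Required SEM = 4.7 / 1.96 ≈ 2.398
r = 1 − (2.398/7)² ≈ 1 − 0.117 ≈ 0.883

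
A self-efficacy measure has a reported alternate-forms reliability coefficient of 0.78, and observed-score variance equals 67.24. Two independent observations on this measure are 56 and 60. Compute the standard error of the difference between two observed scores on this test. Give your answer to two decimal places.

SD = √67.24 = 8.200
The standard error of measurement is 8.200·√(1 − 0.780) ≈ 8.200·0.469 ≈ 3.846.
SE_diff = √2 · SEM ≈ 5.439

5.44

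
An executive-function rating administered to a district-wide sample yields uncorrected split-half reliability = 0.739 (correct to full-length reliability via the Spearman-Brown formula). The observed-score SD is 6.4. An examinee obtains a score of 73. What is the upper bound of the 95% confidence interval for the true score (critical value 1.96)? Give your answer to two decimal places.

77.86

r_full = 2·0.739 / (1 + 0.739) ≈ 0.850
SEM = 6.400×√(1 − 0.850) ≈ 2.479
Margin = 1.96 × 2.479 ≈ 4.860
Upper limit = 73 + 4.860 ≈ 77.860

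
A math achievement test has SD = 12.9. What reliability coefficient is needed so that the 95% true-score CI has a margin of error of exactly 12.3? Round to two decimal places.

SEM needed = half-width / z = 12.3/1.96 ≈ 6.2755
r = 1 − (6.2755/12.9)² ≈ 1 − 0.2367 ≈ 0.7633

0.76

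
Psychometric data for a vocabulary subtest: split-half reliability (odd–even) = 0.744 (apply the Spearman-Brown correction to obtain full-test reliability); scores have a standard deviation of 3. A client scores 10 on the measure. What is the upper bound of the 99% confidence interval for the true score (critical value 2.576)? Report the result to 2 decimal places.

Spearman-Brown: r = 2(0.744) / (1 + 0.744) = 1.488 / 1.744 ≈ 0.853
SEM = 3.000 · √(1 − 0.853) = 3.000 · √0.147 ≈ 3.000 · 0.383 ≈ 1.149
Margin = 2.576 · 1.149 ≈ 2.961
Upper limit = 10 + 2.961 ≈ 12.961

12.96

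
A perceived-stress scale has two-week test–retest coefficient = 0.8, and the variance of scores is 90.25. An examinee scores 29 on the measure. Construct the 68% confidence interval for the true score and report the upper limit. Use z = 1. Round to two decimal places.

σ = 90.25^(1/2) = 9.500
SEM = 9.500 · √(1 − 0.800) = 9.500 · √0.200 ≈ 9.500 · 0.447 ≈ 4.249
Margin = 1 · 4.249 ≈ 4.249
Upper bound: 29 + 4.249 = 33.249

33.25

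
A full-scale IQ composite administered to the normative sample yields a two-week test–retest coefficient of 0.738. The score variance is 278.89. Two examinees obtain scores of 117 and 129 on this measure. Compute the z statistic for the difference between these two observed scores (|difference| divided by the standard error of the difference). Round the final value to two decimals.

SD = √278.89 ≈ 16.7000
SEM = 16.7000*√(1 − 0.7380) ≈ 8.5481
SE_diff = SEM * √2 ≈ 8.5481 * 1.4142 ≈ 12.0888
z = |117 − 129| / 12.0888 = 12 / 12.0888 ≈ 0.9927

0.99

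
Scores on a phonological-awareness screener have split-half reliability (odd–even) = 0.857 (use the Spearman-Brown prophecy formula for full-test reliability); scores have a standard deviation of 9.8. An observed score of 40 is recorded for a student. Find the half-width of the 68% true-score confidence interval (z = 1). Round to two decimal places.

2.72

Full-length reliability (Spearman-Brown) = 2(0.857)/(1+0.857) ≃ 0.923
SEM = 9.800 × √(1 − 0.923) = 9.800 × √0.077 ≃ 9.800 × 0.277 ≃ 2.719
Margin = 1 × 2.719 ≃ 2.719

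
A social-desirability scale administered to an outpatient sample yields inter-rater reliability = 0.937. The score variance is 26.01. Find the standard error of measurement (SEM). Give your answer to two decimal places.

1.28

σ = 26.01^(1/2) = 5.10000
SEM = 5.10000×√(1 − 0.93700) ≈ 1.28009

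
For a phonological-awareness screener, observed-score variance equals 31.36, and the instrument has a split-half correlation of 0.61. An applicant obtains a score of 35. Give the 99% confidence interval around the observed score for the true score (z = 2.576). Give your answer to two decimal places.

[27.90, 42.10]

SD = √31.36 ≈ 5.6000
Spearman-Brown: r = 2(0.61) / (1 + 0.61) = 1.2200 / 1.6100 ≈ 0.7578
SEM = 5.6000·√(1 − 0.7578) ≈ 2.7562
Half-width = 2.576·2.7562 ≈ 7.0999
Interval: (27.9001, 42.0999)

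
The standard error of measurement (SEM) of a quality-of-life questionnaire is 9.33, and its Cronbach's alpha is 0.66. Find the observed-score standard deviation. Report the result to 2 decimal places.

σ = SEM·(1 − r)^(−1/2) ≈ 9.33×1.7150 ≈ 16.0008

16.00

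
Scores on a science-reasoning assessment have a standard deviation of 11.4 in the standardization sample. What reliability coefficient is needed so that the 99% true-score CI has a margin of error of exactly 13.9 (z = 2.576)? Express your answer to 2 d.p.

Required SEM = 13.9 / 2.576 ≈ 5.3960
Required reliability = 1 − (SEM/SD)² = 1 − 0.2240 ≈ 0.7760

0.78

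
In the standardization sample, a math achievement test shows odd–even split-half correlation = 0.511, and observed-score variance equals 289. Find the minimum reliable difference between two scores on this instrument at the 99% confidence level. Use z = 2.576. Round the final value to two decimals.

σ = 289^(1/2) = 17.0000
Spearman-Brown: r = 2(0.511) / (1 + 0.511) = 1.0220 / 1.5110 ≈ 0.6764
SEM = 17.0000·√(1 − 0.6764) ≈ 9.6710
SE_diff = √2 · SEM ≈ 13.6769
Smallest detectable difference = 2.576·13.6769 ≈ 35.2316

35.23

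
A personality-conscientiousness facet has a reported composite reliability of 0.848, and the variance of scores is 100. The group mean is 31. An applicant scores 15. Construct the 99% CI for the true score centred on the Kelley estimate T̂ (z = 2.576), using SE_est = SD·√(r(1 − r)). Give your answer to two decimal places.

[8.18, 26.68]

SD = √100 ≈ 10.000
T̂ = 0.848(15) + 0.152(31) ≈ 17.432
SE_est = SD * √(r(1 − r)) = 10.000 * √0.129 ≈ 10.000 * 0.359 ≈ 3.590
99% CI: 17.432 ± 9.248 ≈ (8.184, 26.680)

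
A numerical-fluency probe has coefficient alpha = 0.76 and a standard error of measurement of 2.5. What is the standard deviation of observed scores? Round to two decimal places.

SD = 2.5 / √(1 − 0.76) ≈ 5.103

5.10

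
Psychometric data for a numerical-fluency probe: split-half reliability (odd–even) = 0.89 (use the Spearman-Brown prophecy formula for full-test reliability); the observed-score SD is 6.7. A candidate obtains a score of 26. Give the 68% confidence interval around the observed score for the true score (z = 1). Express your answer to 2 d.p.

[24.38, 27.62]

Spearman-Brown: r = 2(0.89) / (1 + 0.89) = 1.780 / 1.890 ≈ 0.942
SEM = 6.700 · √(1 − 0.942) = 6.700 · √0.058 ≈ 6.700 · 0.241 ≈ 1.616
Half-width = 1·1.616 ≈ 1.616
CI = 26 ± 1.616 → [24.384, 27.616]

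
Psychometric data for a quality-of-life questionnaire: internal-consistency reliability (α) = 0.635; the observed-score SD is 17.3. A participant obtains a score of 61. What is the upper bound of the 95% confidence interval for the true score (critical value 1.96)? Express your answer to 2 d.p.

81.49

SEM = 17.30000×√(1 − 0.63500) ≃ 10.45183
Half-width = 1.96×10.45183 ≃ 20.48560
Upper bound: 61 + 20.48560 = 81.48560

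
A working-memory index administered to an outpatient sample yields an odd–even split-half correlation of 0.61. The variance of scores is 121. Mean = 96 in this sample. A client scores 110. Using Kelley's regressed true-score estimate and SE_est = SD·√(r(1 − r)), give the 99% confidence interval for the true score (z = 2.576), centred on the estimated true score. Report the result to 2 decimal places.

SD = √121 = 11.000
Spearman-Brown: r = 2(0.61) / (1 + 0.61) = 1.220 / 1.610 ≈ 0.758
Estimated true score = 0.758*110 + (1 − 0.758)*96 ≈ 106.609
SE_est = 11.000*√(0.758*0.242) ≈ 4.713
CI = 106.609 ± 2.576 * 4.713 → [94.469, 118.749]

[94.47, 118.75]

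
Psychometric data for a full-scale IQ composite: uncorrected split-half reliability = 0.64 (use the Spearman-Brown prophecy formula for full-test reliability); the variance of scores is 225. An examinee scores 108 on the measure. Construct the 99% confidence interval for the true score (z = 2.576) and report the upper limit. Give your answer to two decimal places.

126.10

SD = √225 ≈ 15.0000
r_full = 2·0.64 / (1 + 0.64) ≈ 0.7805
SEM = 15.0000 × √(1 − 0.7805) = 15.0000 × √0.2195 ≈ 15.0000 × 0.4685 ≈ 7.0278
2.576 × SEM ≈ 18.1037
Upper bound: 108 + 18.1037 = 126.1037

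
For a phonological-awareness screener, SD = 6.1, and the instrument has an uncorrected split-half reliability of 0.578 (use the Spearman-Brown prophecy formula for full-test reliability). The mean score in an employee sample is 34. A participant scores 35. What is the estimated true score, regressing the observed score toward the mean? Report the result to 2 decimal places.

r_full = 2·0.578 / (1 + 0.578) ≈ 0.7326
T̂ = r·X + (1 − r)·M = 0.7326*35 + 0.2674*34 ≈ 25.6401 + 9.0925 ≈ 34.7326

34.73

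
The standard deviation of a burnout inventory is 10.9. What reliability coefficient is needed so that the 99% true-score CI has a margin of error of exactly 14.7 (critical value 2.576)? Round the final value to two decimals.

Required SEM = 14.7 / 2.576 ≃ 5.7065
r = 1 − (SEM / SD)² = 1 − (5.7065 / 10.9)² ≃ 1 − 0.2741 ≃ 0.7259

0.73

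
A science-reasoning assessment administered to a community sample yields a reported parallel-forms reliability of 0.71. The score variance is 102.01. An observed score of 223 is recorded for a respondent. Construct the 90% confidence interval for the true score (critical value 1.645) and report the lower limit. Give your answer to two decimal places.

214.05

SD = √102.01 = 10.100
SEM = 10.100·√(1 − 0.710) ≈ 5.439
1.645 · SEM ≈ 8.947
Lower limit = 223 − 8.947 ≈ 214.053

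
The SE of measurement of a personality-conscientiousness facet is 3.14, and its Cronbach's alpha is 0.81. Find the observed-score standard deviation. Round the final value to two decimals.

7.20

SD = 3.14 / √(1 − 0.81) ≃ 7.204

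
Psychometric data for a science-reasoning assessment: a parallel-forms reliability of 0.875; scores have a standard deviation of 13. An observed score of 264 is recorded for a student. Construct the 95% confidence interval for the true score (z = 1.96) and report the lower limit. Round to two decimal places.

254.99

SEM = 13.0000*√(1 − 0.8750) ≃ 4.5962
Margin = 1.96 * 4.5962 ≃ 9.0085
Lower bound: 264 − 9.0085 = 254.9915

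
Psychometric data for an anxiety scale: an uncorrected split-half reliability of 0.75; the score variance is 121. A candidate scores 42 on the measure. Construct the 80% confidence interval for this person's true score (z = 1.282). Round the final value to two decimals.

[36.67, 47.33]

SD = √121 ≃ 11.0000
Spearman-Brown: r = 2(0.75) / (1 + 0.75) = 1.5000 / 1.7500 ≃ 0.8571
SEM = 11.0000 · √(1 − 0.8571) = 11.0000 · √0.1429 ≃ 11.0000 · 0.3780 ≃ 4.1576
Margin = 1.282 · 4.1576 ≃ 5.3301
80% CI: 42 ± 5.3301 = [36.6699, 47.3301]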